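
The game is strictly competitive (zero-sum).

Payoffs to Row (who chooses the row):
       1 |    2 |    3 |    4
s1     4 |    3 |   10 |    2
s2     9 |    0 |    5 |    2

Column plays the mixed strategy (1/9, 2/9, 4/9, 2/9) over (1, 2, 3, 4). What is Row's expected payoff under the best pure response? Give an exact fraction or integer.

6

s1: (4)·(1/9) + (3)·(2/9) + (10)·(4/9) + (2)·(2/9) = 6.
s2: (9)·(1/9) + (0)·(2/9) + (5)·(4/9) + (2)·(2/9) = 11/3.
The best pure response is s1 with expected payoff 6.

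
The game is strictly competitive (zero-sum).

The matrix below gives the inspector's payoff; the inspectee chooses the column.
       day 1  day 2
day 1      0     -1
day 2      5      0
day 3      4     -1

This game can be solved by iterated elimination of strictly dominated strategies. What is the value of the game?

Row day 1 is strictly dominated by row day 2 (5>0, 0>-1); eliminate day 1.
Column day 1 is strictly dominated by day 2 for the inspectee (0<5, -1<4); eliminate day 1.
Row day 3 is strictly dominated by row day 2 (0>-1); eliminate day 3.
Only (day 2, day 2) remains, with payoff 0.

0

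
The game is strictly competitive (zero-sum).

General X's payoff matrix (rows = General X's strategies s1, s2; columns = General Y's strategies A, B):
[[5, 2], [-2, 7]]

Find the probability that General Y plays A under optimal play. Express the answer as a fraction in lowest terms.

5/12

Row minima are 2 and -2, so General X's maximin is 2; column maxima are 5 and 7, so General Y's minimax is 5. These differ, so the equilibrium is in mixed strategies.
Let General Y play A with probability q. General X is indifferent when 5q + 2(1−q) = −2q + 7(1−q), giving q = 5/12.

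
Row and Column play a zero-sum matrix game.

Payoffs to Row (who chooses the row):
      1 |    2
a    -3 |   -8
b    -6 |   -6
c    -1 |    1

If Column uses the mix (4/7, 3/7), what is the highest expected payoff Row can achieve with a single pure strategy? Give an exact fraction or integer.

a: (-3)·(4/7) + (-8)·(3/7) = -36/7.
b: (-6)·(4/7) + (-6)·(3/7) = -6.
c: (-1)·(4/7) + (1)·(3/7) = -1/7.
The best pure response is c with expected payoff -1/7.

-1/7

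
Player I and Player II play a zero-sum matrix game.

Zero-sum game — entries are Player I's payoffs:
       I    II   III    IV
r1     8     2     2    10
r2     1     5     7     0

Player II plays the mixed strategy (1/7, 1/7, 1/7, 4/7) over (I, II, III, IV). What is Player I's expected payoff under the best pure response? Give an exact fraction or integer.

52/7

r1: (8)·(1/7) + (2)·(1/7) + (2)·(1/7) + (10)·(4/7) = 52/7.
r2: (1)·(1/7) + (5)·(1/7) + (7)·(1/7) + (0)·(4/7) = 13/7.
The best pure response is r1 with expected payoff 52/7.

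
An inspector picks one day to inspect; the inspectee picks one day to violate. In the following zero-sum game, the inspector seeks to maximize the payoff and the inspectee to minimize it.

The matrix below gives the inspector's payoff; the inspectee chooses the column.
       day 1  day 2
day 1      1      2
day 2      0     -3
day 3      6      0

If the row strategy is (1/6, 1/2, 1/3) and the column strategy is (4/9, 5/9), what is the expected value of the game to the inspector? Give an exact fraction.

17/54

Against (4/9, 5/9), each row's expected payoff is day 1: 14/9; day 2: -5/3; day 3: 8/3.
Taking the (1/6, 1/2, 1/3)-weighted average: (1/6)·(14/9) + (1/2)·(-5/3) + (1/3)·(8/3) = 17/54.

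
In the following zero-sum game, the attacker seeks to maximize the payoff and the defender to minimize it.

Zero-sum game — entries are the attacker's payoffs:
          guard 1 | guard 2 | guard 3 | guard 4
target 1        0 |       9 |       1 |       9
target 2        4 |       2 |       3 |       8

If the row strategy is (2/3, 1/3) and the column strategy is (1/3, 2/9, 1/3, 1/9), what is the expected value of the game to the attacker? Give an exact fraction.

31/9

Against (1/3, 2/9, 1/3, 1/9), each row's expected payoff is target 1: 10/3; target 2: 11/3.
Taking the (2/3, 1/3)-weighted average: (2/3)·(10/3) + (1/3)·(11/3) = 31/9.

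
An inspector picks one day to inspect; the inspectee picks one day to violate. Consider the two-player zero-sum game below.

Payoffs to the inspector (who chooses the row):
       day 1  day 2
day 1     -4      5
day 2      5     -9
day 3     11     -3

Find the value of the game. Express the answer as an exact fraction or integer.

43/23

Row day 2 is strictly dominated by row day 3, so the inspector never plays it.
The remaining 2×2 game on (day 1, day 3) × (day 1, day 2) has no saddle point. Let the inspector play day 1 with probability p; indifference gives −4p + 11(1−p) = 5p − 3(1−p), so p = 14/23.
Similarly the inspectee's optimal q on day 1 is 8/23, and the value is -4·(8/23) + (5)·(15/23) = 43/23.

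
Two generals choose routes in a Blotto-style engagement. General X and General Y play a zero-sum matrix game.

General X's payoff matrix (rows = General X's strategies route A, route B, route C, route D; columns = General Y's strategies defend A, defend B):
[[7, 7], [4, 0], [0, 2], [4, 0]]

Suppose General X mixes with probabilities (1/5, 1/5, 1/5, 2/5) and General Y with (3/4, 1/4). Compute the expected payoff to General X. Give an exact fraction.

33/10

Against (3/4, 1/4), each row's expected payoff is route A: 7; route B: 3; route C: 1/2; route D: 3.
Taking the (1/5, 1/5, 1/5, 2/5)-weighted average: (1/5)·(7) + (1/5)·(3) + (1/5)·(1/2) + (2/5)·(3) = 33/10.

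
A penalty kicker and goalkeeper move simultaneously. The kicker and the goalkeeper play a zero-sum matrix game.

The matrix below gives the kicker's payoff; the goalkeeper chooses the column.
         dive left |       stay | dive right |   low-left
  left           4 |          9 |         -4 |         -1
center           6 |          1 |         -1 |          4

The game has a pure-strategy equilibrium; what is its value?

-1

Row minima: -4, -1 → the kicker's maximin is -1.
Column maxima: 6, 9, -1, 4 → the goalkeeper's minimax is -1.
They coincide at (center, dive right), so the value is -1.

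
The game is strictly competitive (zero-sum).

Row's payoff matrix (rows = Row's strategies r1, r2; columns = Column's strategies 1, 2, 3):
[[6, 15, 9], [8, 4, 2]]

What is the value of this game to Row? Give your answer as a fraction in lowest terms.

20/3

Column 2 is strictly dominated by 3 for Column (it gives Row more in every row).
The remaining 2×2 game on (r1, r2) × (1, 3) has no saddle point. Let Row play r1 with probability p; indifference gives 6p + 8(1−p) = 9p + 2(1−p), so p = 2/3.
Similarly Column's optimal q on 1 is 7/9, and the value is 6·(7/9) + (9)·(2/9) = 20/3.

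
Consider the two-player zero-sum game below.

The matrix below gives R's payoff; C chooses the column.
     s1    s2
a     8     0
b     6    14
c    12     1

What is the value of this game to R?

162/19

Row a is strictly dominated by row c, so R never plays it.
The remaining 2×2 game on (b, c) × (s1, s2) has no saddle point. Let R play b with probability p; indifference gives 6p + 12(1−p) = 14p + (1−p), so p = 11/19.
Similarly C's optimal q on s1 is 13/19, and the value is 6·(13/19) + (14)·(6/19) = 162/19.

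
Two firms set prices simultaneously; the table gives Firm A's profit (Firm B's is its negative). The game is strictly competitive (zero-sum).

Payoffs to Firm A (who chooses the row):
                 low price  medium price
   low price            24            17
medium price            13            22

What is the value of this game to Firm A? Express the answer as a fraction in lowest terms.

307/16

Row minima are 17 and 13, so Firm A's maximin is 17; column maxima are 24 and 22, so Firm B's minimax is 22. These differ, so the equilibrium is in mixed strategies.
Let Firm A play low price with probability p. Firm B is indifferent when 24p + 13(1−p) = 17p + 22(1−p), giving p = 9/16.
Let Firm B play low price with probability q. Firm A is indifferent when 24q + 17(1−q) = 13q + 22(1−q), giving q = 5/16.
The value is 24·(5/16) + (17)·(11/16) = 307/16.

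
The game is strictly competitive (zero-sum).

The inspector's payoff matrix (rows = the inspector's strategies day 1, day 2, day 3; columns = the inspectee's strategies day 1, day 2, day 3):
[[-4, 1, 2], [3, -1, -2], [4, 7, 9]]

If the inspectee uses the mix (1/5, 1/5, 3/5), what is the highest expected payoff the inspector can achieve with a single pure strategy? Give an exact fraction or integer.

38/5

day 1: (-4)·(1/5) + (1)·(1/5) + (2)·(3/5) = 3/5.
day 2: (3)·(1/5) + (-1)·(1/5) + (-2)·(3/5) = -4/5.
day 3: (4)·(1/5) + (7)·(1/5) + (9)·(3/5) = 38/5.
The best pure response is day 3 with expected payoff 38/5.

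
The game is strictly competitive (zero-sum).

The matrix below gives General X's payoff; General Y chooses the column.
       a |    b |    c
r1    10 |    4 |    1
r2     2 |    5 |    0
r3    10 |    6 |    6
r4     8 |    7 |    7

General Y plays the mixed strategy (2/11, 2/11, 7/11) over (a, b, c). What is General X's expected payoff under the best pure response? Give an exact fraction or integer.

79/11

r1: (10)·(2/11) + (4)·(2/11) + (1)·(7/11) = 35/11.
r2: (2)·(2/11) + (5)·(2/11) + (0)·(7/11) = 14/11.
r3: (10)·(2/11) + (6)·(2/11) + (6)·(7/11) = 74/11.
r4: (8)·(2/11) + (7)·(2/11) + (7)·(7/11) = 79/11.
The best pure response is r4 with expected payoff 79/11.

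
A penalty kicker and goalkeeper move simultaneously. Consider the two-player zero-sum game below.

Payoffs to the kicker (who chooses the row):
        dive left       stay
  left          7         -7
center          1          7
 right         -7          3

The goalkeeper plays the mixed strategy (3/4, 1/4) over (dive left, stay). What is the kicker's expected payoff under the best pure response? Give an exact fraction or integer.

left: (7)·(3/4) + (-7)·(1/4) = 7/2.
center: (1)·(3/4) + (7)·(1/4) = 5/2.
right: (-7)·(3/4) + (3)·(1/4) = -9/2.
The best pure response is left with expected payoff 7/2.

7/2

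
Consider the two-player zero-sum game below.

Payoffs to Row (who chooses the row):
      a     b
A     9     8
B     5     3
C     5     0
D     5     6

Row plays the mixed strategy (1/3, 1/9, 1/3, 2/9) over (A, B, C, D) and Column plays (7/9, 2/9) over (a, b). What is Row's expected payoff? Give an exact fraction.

Against (7/9, 2/9), each row's expected payoff is A: 79/9; B: 41/9; C: 35/9; D: 47/9.
Taking the (1/3, 1/9, 1/3, 2/9)-weighted average: (1/3)·(79/9) + (1/9)·(41/9) + (1/3)·(35/9) + (2/9)·(47/9) = 53/9.

53/9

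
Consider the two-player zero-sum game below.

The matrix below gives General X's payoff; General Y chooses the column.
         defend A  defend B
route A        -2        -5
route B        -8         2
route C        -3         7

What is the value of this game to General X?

-29/13

Row route B is strictly dominated by row route C, so General X never plays it.
The remaining 2×2 game on (route A, route C) × (defend A, defend B) has no saddle point. Let General X play route A with probability p; indifference gives −2p − 3(1−p) = −5p + 7(1−p), so p = 10/13.
Similarly General Y's optimal q on defend A is 12/13, and the value is -2·(12/13) + (-5)·(1/13) = -29/13.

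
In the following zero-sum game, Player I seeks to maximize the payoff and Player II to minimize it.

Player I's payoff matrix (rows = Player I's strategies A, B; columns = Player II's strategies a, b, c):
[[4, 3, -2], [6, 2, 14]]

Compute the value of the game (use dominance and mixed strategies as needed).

46/17

Column a is strictly dominated by b for Player II (it gives Player I more in every row).
The remaining 2×2 game on (A, B) × (b, c) has no saddle point. Let Player I play A with probability p; indifference gives 3p + 2(1−p) = −2p + 14(1−p), so p = 12/17.
Similarly Player II's optimal q on b is 16/17, and the value is 3·(16/17) + (-2)·(1/17) = 46/17.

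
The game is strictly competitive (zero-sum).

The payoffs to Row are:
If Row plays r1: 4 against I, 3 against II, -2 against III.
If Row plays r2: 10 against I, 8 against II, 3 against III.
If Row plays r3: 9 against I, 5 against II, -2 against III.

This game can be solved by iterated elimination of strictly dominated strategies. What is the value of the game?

Column I is strictly dominated by II for Column (3<4, 8<10, 5<9); eliminate I.
Row r1 is strictly dominated by row r2 (8>3, 3>-2); eliminate r1.
Row r3 is strictly dominated by row r2 (8>5, 3>-2); eliminate r3.
Column II is strictly dominated by III for Column (3<8); eliminate II.
Only (r2, III) remains, with payoff 3.

3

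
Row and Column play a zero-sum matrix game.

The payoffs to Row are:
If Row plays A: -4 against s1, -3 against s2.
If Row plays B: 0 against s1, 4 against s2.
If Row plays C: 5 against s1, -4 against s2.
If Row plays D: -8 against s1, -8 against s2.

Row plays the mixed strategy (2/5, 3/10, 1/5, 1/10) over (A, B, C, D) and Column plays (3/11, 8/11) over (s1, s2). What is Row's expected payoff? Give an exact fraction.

-17/11

Against (3/11, 8/11), each row's expected payoff is A: -36/11; B: 32/11; C: -17/11; D: -8.
Taking the (2/5, 3/10, 1/5, 1/10)-weighted average: (2/5)·(-36/11) + (3/10)·(32/11) + (1/5)·(-17/11) + (1/10)·(-8) = -17/11.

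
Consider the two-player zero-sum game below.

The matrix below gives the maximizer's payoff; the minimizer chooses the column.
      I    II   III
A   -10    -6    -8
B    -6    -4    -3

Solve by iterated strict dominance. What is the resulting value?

Column II is strictly dominated by I for the minimizer (-10<-6, -6<-4); eliminate II.
Row A is strictly dominated by row B (-6>-10, -3>-8); eliminate A.
Column III is strictly dominated by I for the minimizer (-6<-3); eliminate III.
Only (B, I) remains, with payoff -6.

-6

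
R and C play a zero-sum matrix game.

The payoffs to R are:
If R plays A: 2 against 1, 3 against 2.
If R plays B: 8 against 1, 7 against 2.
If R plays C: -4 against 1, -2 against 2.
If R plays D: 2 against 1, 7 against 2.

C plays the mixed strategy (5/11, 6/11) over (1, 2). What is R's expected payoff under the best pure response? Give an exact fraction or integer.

82/11

A: (2)·(5/11) + (3)·(6/11) = 28/11.
B: (8)·(5/11) + (7)·(6/11) = 82/11.
C: (-4)·(5/11) + (-2)·(6/11) = -32/11.
D: (2)·(5/11) + (7)·(6/11) = 52/11.
The best pure response is B with expected payoff 82/11.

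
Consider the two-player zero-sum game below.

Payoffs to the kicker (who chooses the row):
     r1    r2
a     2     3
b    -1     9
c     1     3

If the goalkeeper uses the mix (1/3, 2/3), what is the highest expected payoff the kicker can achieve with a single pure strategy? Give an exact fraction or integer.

17/3

a: (2)·(1/3) + (3)·(2/3) = 8/3.
b: (-1)·(1/3) + (9)·(2/3) = 17/3.
c: (1)·(1/3) + (3)·(2/3) = 7/3.
The best pure response is b with expected payoff 17/3.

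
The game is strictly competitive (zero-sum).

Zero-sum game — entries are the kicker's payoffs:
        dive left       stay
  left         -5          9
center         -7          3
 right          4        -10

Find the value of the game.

-1/2

Row center is strictly dominated by row left, so the kicker never plays it.
The remaining 2×2 game on (left, right) × (dive left, stay) has no saddle point. Let the kicker play left with probability p; indifference gives −5p + 4(1−p) = 9p − 10(1−p), so p = 1/2.
Similarly the goalkeeper's optimal q on dive left is 19/28, and the value is -5·(19/28) + (9)·(9/28) = -1/2.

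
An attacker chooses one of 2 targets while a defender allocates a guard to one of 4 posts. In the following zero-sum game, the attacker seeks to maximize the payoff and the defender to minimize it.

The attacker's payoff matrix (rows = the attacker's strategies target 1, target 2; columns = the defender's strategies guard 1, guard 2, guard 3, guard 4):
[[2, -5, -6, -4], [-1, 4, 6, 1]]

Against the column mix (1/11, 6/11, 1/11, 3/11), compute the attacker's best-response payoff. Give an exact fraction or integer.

target 1: (2)·(1/11) + (-5)·(6/11) + (-6)·(1/11) + (-4)·(3/11) = -46/11.
target 2: (-1)·(1/11) + (4)·(6/11) + (6)·(1/11) + (1)·(3/11) = 32/11.
The best pure response is target 2 with expected payoff 32/11.

32/11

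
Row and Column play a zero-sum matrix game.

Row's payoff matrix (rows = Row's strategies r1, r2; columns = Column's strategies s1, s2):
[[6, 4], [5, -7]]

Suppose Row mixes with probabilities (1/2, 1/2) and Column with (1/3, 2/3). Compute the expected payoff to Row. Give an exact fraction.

Against (1/3, 2/3), each row's expected payoff is r1: 14/3; r2: -3.
Taking the (1/2, 1/2)-weighted average: (1/2)·(14/3) + (1/2)·(-3) = 5/6.

5/6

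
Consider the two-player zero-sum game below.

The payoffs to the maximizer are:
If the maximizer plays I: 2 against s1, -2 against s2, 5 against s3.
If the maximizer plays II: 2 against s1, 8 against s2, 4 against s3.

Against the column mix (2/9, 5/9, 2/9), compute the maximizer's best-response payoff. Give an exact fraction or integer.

I: (2)·(2/9) + (-2)·(5/9) + (5)·(2/9) = 4/9.
II: (2)·(2/9) + (8)·(5/9) + (4)·(2/9) = 52/9.
The best pure response is II with expected payoff 52/9.

52/9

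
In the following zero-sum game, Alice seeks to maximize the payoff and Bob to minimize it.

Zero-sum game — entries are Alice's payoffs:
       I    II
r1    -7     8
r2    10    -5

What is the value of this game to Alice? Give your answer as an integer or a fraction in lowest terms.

Row minima are -7 and -5, so Alice's maximin is -5; column maxima are 10 and 8, so Bob's minimax is 8. These differ, so the equilibrium is in mixed strategies.
Let Alice play r1 with probability p. Bob is indifferent when −7p + 10(1−p) = 8p − 5(1−p), giving p = 1/2.
Let Bob play I with probability q. Alice is indifferent when −7q + 8(1−q) = 10q − 5(1−q), giving q = 13/30.
The value is -7·(13/30) + (8)·(17/30) = 3/2.

3/2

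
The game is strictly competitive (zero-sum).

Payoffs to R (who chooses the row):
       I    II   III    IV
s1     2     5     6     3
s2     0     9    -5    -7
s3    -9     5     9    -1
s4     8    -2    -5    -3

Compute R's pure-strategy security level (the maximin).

2

The worst-case payoff for each row is s1: 2, s2: -7, s3: -9, s4: -5.
The best of these is 2.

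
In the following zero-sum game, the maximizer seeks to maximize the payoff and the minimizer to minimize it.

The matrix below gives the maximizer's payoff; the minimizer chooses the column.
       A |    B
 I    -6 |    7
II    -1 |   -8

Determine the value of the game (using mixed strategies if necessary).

-11/4

Row minima are -6 and -8, so the maximizer's maximin is -6; column maxima are -1 and 7, so the minimizer's minimax is -1. These differ, so the equilibrium is in mixed strategies.
Let the maximizer play I with probability p. The minimizer is indifferent when −6p − (1−p) = 7p − 8(1−p), giving p = 7/20.
Let the minimizer play A with probability q. The maximizer is indifferent when −6q + 7(1−q) = −q − 8(1−q), giving q = 3/4.
The value is -6·(3/4) + (7)·(1/4) = -11/4.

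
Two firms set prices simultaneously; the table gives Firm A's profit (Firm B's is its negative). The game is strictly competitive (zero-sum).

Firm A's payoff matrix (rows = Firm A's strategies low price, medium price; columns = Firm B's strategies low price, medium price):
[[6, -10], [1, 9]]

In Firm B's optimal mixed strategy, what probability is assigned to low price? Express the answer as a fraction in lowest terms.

19/24

Row minima are -10 and 1, so Firm A's maximin is 1; column maxima are 6 and 9, so Firm B's minimax is 6. These differ, so the equilibrium is in mixed strategies.
Let Firm B play low price with probability q. Firm A is indifferent when 6q − 10(1−q) = q + 9(1−q), giving q = 19/24.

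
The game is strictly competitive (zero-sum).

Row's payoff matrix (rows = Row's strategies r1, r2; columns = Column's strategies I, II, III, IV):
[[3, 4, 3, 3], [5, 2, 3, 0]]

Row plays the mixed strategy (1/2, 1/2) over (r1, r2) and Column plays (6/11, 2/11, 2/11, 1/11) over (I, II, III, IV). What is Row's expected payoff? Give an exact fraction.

75/22

Against (6/11, 2/11, 2/11, 1/11), each row's expected payoff is r1: 35/11; r2: 40/11.
Taking the (1/2, 1/2)-weighted average: (1/2)·(35/11) + (1/2)·(40/11) = 75/22.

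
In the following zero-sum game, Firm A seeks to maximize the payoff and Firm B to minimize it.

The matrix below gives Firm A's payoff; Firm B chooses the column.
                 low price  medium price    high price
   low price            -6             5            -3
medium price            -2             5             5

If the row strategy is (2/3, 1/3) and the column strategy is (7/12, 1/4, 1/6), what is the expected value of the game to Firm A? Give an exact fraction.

-55/36

Against (7/12, 1/4, 1/6), each row's expected payoff is low price: -11/4; medium price: 11/12.
Taking the (2/3, 1/3)-weighted average: (2/3)·(-11/4) + (1/3)·(11/12) = -55/36.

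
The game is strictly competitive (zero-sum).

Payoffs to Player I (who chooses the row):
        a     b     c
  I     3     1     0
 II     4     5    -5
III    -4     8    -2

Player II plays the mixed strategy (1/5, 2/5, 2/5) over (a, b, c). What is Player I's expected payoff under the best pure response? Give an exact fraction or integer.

8/5

I: (3)·(1/5) + (1)·(2/5) + (0)·(2/5) = 1.
II: (4)·(1/5) + (5)·(2/5) + (-5)·(2/5) = 4/5.
III: (-4)·(1/5) + (8)·(2/5) + (-2)·(2/5) = 8/5.
The best pure response is III with expected payoff 8/5.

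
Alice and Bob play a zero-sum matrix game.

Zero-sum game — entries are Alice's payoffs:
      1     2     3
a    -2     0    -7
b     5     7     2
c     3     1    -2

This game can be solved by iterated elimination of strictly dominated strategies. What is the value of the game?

Row a is strictly dominated by row b (5>-2, 7>0, 2>-7); eliminate a.
Column 2 is strictly dominated by 3 for Bob (2<7, -2<1); eliminate 2.
Column 1 is strictly dominated by 3 for Bob (2<5, -2<3); eliminate 1.
Row c is strictly dominated by row b (2>-2); eliminate c.
Only (b, 3) remains, with payoff 2.

2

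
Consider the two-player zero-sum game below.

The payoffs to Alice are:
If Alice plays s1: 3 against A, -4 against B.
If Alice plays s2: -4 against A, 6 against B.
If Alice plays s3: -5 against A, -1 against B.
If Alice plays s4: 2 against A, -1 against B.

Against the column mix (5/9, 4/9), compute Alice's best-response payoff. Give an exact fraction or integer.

s1: (3)·(5/9) + (-4)·(4/9) = -1/9.
s2: (-4)·(5/9) + (6)·(4/9) = 4/9.
s3: (-5)·(5/9) + (-1)·(4/9) = -29/9.
s4: (2)·(5/9) + (-1)·(4/9) = 2/3.
The best pure response is s4 with expected payoff 2/3.

2/3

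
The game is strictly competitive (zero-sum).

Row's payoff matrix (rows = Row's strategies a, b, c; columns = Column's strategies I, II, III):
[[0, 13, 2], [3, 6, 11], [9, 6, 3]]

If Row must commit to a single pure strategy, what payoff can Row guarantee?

3

The worst-case payoff for each row is a: 0, b: 3, c: 3.
The best of these is 3.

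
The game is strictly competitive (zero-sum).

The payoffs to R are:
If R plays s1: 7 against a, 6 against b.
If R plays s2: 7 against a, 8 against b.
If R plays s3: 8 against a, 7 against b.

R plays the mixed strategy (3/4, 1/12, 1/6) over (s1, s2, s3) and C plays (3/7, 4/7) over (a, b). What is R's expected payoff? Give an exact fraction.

281/42

Against (3/7, 4/7), each row's expected payoff is s1: 45/7; s2: 53/7; s3: 52/7.
Taking the (3/4, 1/12, 1/6)-weighted average: (3/4)·(45/7) + (1/12)·(53/7) + (1/6)·(52/7) = 281/42.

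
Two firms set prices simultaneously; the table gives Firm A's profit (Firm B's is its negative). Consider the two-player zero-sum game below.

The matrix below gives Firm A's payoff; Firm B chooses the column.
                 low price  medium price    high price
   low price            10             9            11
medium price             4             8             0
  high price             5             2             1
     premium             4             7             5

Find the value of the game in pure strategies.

9

Row minima: 9, 0, 1, 4 → Firm A's maximin is 9.
Column maxima: 10, 9, 11 → Firm B's minimax is 9.
They coincide at (low price, medium price), so the value is 9.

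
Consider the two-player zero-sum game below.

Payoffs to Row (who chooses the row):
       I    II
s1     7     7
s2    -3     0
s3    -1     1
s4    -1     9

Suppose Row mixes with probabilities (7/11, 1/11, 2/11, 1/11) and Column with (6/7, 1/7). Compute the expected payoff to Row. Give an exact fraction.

318/77

Against (6/7, 1/7), each row's expected payoff is s1: 7; s2: -18/7; s3: -5/7; s4: 3/7.
Taking the (7/11, 1/11, 2/11, 1/11)-weighted average: (7/11)·(7) + (1/11)·(-18/7) + (2/11)·(-5/7) + (1/11)·(3/7) = 318/77.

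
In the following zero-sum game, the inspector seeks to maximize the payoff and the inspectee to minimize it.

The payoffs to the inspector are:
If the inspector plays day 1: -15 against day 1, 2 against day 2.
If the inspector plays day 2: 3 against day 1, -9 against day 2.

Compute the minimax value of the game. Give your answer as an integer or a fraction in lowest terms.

-129/29

Row minima are -15 and -9, so the inspector's maximin is -9; column maxima are 3 and 2, so the inspectee's minimax is 2. These differ, so the equilibrium is in mixed strategies.
Let the inspector play day 1 with probability p. The inspectee is indifferent when −15p + 3(1−p) = 2p − 9(1−p), giving p = 12/29.
Let the inspectee play day 1 with probability q. The inspector is indifferent when −15q + 2(1−q) = 3q − 9(1−q), giving q = 11/29.
The value is -15·(11/29) + (2)·(18/29) = -129/29.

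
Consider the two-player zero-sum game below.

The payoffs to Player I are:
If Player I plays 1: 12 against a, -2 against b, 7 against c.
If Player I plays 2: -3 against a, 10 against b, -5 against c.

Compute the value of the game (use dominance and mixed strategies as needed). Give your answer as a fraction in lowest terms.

Column a is strictly dominated by c for Player II (it gives Player I more in every row).
The remaining 2×2 game on (1, 2) × (b, c) has no saddle point. Let Player I play 1 with probability p; indifference gives −2p + 10(1−p) = 7p − 5(1−p), so p = 5/8.
Similarly Player II's optimal q on b is 1/2, and the value is -2·(1/2) + (7)·(1/2) = 5/2.

5/2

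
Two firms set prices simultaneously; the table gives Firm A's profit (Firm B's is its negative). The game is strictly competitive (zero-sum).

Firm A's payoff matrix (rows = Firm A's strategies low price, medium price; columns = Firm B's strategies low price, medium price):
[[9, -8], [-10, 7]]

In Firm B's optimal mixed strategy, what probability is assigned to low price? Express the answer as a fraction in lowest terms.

15/34

Row minima are -8 and -10, so Firm A's maximin is -8; column maxima are 9 and 7, so Firm B's minimax is 7. These differ, so the equilibrium is in mixed strategies.
Let Firm B play low price with probability q. Firm A is indifferent when 9q − 8(1−q) = −10q + 7(1−q), giving q = 15/34.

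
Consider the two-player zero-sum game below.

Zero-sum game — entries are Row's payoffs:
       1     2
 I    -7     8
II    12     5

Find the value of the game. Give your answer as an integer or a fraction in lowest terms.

131/22

Row minima are -7 and 5, so Row's maximin is 5; column maxima are 12 and 8, so Column's minimax is 8. These differ, so the equilibrium is in mixed strategies.
Let Row play I with probability p. Column is indifferent when −7p + 12(1−p) = 8p + 5(1−p), giving p = 7/22.
Let Column play 1 with probability q. Row is indifferent when −7q + 8(1−q) = 12q + 5(1−q), giving q = 3/22.
The value is -7·(3/22) + (8)·(19/22) = 131/22.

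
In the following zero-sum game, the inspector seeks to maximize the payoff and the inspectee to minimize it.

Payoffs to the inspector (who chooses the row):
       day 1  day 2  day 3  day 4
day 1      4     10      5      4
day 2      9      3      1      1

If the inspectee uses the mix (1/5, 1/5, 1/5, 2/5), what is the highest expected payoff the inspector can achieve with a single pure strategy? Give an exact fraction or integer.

27/5

day 1: (4)·(1/5) + (10)·(1/5) + (5)·(1/5) + (4)·(2/5) = 27/5.
day 2: (9)·(1/5) + (3)·(1/5) + (1)·(1/5) + (1)·(2/5) = 3.
The best pure response is day 1 with expected payoff 27/5.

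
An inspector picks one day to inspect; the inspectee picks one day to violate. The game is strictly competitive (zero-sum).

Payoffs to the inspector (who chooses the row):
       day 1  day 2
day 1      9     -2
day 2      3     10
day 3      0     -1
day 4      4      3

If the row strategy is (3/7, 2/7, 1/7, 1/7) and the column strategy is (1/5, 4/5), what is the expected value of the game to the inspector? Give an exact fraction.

101/35

Against (1/5, 4/5), each row's expected payoff is day 1: 1/5; day 2: 43/5; day 3: -4/5; day 4: 16/5.
Taking the (3/7, 2/7, 1/7, 1/7)-weighted average: (3/7)·(1/5) + (2/7)·(43/5) + (1/7)·(-4/5) + (1/7)·(16/5) = 101/35.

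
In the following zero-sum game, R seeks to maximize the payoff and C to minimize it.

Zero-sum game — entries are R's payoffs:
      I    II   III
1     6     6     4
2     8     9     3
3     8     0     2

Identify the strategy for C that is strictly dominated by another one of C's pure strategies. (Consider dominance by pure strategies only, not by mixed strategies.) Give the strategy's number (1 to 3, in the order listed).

C prefers columns that give R less. Compare I with III: 4 < 6, 3 < 8, 2 < 8.
So III strictly dominates I for C; I is strictly dominated.

1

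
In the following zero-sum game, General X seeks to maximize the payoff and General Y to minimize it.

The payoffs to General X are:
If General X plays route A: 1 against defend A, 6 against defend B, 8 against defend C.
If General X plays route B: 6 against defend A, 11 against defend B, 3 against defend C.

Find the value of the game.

Column defend B is strictly dominated by defend A for General Y (it gives General X more in every row).
The remaining 2×2 game on (route A, route B) × (defend A, defend C) has no saddle point. Let General X play route A with probability p; indifference gives p + 6(1−p) = 8p + 3(1−p), so p = 3/10.
Similarly General Y's optimal q on defend A is 1/2, and the value is 1·(1/2) + (8)·(1/2) = 9/2.

9/2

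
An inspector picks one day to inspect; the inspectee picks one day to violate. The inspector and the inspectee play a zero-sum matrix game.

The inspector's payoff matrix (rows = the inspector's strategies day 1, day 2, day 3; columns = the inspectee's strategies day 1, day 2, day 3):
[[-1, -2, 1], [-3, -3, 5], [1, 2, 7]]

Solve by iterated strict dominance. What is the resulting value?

Row day 2 is strictly dominated by row day 3 (1>-3, 2>-3, 7>5); eliminate day 2.
Row day 1 is strictly dominated by row day 3 (1>-1, 2>-2, 7>1); eliminate day 1.
Column day 3 is strictly dominated by day 1 for the inspectee (1<7); eliminate day 3.
Column day 2 is strictly dominated by day 1 for the inspectee (1<2); eliminate day 2.
Only (day 3, day 1) remains, with payoff 1.

1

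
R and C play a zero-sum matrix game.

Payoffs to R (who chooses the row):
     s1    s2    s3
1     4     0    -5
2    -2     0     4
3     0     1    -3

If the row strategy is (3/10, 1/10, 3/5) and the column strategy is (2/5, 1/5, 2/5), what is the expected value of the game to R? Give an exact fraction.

-16/25

Against (2/5, 1/5, 2/5), each row's expected payoff is 1: -2/5; 2: 4/5; 3: -1.
Taking the (3/10, 1/10, 3/5)-weighted average: (3/10)·(-2/5) + (1/10)·(4/5) + (3/5)·(-1) = -16/25.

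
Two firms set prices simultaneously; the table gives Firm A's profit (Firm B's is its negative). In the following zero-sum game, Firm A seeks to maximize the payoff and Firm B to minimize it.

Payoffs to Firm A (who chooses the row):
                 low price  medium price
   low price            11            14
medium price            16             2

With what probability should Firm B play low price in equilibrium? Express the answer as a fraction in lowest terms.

Row minima are 11 and 2, so Firm A's maximin is 11; column maxima are 16 and 14, so Firm B's minimax is 14. These differ, so the equilibrium is in mixed strategies.
Let Firm B play low price with probability q. Firm A is indifferent when 11q + 14(1−q) = 16q + 2(1−q), giving q = 12/17.

12/17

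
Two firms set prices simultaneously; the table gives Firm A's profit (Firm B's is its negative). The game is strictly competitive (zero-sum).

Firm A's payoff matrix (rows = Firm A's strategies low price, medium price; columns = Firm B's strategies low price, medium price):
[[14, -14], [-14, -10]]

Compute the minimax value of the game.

Row minima are -14 and -14, so Firm A's maximin is -14; column maxima are 14 and -10, so Firm B's minimax is -10. These differ, so the equilibrium is in mixed strategies.
Let Firm A play low price with probability p. Firm B is indifferent when 14p − 14(1−p) = −14p − 10(1−p), giving p = 1/8.
Let Firm B play low price with probability q. Firm A is indifferent when 14q − 14(1−q) = −14q − 10(1−q), giving q = 1/8.
The value is 14·(1/8) + (-14)·(7/8) = -21/2.

-21/2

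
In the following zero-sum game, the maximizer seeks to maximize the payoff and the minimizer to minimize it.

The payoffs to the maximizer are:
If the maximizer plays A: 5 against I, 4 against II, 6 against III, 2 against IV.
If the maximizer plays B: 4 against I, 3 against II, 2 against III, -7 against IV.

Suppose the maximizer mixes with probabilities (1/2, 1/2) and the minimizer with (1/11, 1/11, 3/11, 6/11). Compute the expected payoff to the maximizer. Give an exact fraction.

Against (1/11, 1/11, 3/11, 6/11), each row's expected payoff is A: 39/11; B: -29/11.
Taking the (1/2, 1/2)-weighted average: (1/2)·(39/11) + (1/2)·(-29/11) = 5/11.

5/11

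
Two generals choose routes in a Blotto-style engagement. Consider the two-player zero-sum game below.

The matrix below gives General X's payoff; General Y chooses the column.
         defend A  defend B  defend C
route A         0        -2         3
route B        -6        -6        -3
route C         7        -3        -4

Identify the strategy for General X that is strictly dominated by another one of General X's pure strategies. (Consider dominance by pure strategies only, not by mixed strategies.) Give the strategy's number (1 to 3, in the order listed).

Compare route B with route A: 0 > -6, -2 > -6, 3 > -3.
So route A strictly dominates route B for General X; route B is strictly dominated.

2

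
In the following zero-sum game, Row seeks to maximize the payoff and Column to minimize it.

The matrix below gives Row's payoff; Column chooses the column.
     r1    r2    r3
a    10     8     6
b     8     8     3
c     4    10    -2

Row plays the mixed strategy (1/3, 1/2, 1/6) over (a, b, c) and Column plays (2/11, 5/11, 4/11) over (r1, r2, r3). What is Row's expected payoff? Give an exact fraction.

Against (2/11, 5/11, 4/11), each row's expected payoff is a: 84/11; b: 68/11; c: 50/11.
Taking the (1/3, 1/2, 1/6)-weighted average: (1/3)·(84/11) + (1/2)·(68/11) + (1/6)·(50/11) = 211/33.

211/33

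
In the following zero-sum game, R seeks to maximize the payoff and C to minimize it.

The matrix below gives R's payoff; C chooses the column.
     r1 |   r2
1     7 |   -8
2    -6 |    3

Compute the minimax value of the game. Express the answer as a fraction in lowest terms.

-9/8

Row minima are -8 and -6, so R's maximin is -6; column maxima are 7 and 3, so C's minimax is 3. These differ, so the equilibrium is in mixed strategies.
Let R play 1 with probability p. C is indifferent when 7p − 6(1−p) = −8p + 3(1−p), giving p = 3/8.
Let C play r1 with probability q. R is indifferent when 7q − 8(1−q) = −6q + 3(1−q), giving q = 11/24.
The value is 7·(11/24) + (-8)·(13/24) = -9/8.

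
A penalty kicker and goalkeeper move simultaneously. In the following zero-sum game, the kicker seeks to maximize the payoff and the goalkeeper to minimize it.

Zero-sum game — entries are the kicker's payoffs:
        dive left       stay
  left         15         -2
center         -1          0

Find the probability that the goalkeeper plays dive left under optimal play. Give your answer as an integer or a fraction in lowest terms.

1/9

Row minima are -2 and -1, so the kicker's maximin is -1; column maxima are 15 and 0, so the goalkeeper's minimax is 0. These differ, so the equilibrium is in mixed strategies.
Let the goalkeeper play dive left with probability q. The kicker is indifferent when 15q − 2(1−q) = −q, giving q = 1/9.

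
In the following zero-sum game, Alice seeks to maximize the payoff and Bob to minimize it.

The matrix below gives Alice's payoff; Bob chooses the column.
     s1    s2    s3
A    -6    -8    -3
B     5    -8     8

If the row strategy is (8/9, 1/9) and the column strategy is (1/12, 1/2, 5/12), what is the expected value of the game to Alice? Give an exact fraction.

-185/36

Against (1/12, 1/2, 5/12), each row's expected payoff is A: -23/4; B: -1/4.
Taking the (8/9, 1/9)-weighted average: (8/9)·(-23/4) + (1/9)·(-1/4) = -185/36.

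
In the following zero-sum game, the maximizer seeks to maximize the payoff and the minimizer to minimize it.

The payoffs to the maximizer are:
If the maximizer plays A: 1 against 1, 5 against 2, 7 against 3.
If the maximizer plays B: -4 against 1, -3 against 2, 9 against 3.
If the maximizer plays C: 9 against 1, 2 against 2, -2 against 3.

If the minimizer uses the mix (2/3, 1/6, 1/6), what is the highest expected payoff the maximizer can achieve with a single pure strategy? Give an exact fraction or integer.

A: (1)·(2/3) + (5)·(1/6) + (7)·(1/6) = 8/3.
B: (-4)·(2/3) + (-3)·(1/6) + (9)·(1/6) = -5/3.
C: (9)·(2/3) + (2)·(1/6) + (-2)·(1/6) = 6.
The best pure response is C with expected payoff 6.

6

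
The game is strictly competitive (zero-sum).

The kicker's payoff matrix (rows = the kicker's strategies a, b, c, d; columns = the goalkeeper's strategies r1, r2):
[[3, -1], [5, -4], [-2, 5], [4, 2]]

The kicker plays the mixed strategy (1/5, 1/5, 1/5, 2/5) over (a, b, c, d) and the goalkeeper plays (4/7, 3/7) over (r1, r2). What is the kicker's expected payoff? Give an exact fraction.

Against (4/7, 3/7), each row's expected payoff is a: 9/7; b: 8/7; c: 1; d: 22/7.
Taking the (1/5, 1/5, 1/5, 2/5)-weighted average: (1/5)·(9/7) + (1/5)·(8/7) + (1/5)·(1) + (2/5)·(22/7) = 68/35.

68/35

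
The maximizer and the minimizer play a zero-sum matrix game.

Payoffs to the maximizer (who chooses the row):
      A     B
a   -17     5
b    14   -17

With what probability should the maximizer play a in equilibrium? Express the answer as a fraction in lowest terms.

Row minima are -17 and -17, so the maximizer's maximin is -17; column maxima are 14 and 5, so the minimizer's minimax is 5. These differ, so the equilibrium is in mixed strategies.
Let the maximizer play a with probability p. The minimizer is indifferent when −17p + 14(1−p) = 5p − 17(1−p), giving p = 31/53.

31/53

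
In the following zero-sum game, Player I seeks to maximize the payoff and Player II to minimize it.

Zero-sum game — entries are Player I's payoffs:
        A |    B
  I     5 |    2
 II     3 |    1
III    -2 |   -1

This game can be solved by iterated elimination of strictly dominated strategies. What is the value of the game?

Row II is strictly dominated by row I (5>3, 2>1); eliminate II.
Row III is strictly dominated by row I (5>-2, 2>-1); eliminate III.
Column A is strictly dominated by B for Player II (2<5); eliminate A.
Only (I, B) remains, with payoff 2.

2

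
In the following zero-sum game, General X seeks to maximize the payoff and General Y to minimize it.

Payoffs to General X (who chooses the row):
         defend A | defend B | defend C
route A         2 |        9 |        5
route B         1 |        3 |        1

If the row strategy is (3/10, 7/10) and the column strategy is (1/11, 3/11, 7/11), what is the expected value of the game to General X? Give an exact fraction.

311/110

Against (1/11, 3/11, 7/11), each row's expected payoff is route A: 64/11; route B: 17/11.
Taking the (3/10, 7/10)-weighted average: (3/10)·(64/11) + (7/10)·(17/11) = 311/110.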